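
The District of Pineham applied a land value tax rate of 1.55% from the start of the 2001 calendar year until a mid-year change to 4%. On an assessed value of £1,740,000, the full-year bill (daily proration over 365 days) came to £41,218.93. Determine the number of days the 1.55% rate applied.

Let d = days at the first rate; then 365 − d days at the second rate.
£1,740,000 × [1.55%·d + 4%·(365−d)] / 365 = £41,218.93
Solving gives d = 243, so the new rate took effect on 1 Sep 2001.

243 days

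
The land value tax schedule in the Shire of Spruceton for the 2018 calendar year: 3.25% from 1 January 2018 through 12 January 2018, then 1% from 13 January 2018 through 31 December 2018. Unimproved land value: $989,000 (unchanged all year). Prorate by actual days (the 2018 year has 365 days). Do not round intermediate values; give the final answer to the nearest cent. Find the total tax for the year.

$10,621.59

1 January – 12 January 2018: 12 days at 3.25% → $989,000 × 3.25% × 12/365 = $1,056.7397
13 January – 31 December 2018: 353 days at 1% → $989,000 × 1% × 353/365 = $9,564.8493
Total = $10,621.5890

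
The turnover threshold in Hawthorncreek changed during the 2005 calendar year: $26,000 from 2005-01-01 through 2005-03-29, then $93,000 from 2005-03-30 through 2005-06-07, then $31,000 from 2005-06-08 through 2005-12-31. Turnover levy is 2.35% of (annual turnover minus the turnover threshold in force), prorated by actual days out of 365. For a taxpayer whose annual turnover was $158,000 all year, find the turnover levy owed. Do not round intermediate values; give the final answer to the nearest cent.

$2,733.40

2005-01-01 to 2005-03-29: 88 days, exemption $26,000 → ($158,000 − $26,000) × 2.35% × 88/365 = $747.8795
2005-03-30 to 2005-06-07: 70 days, exemption $93,000 → ($158,000 − $93,000) × 2.35% × 70/365 = $292.9452
2005-06-08 to 2005-12-31: 207 days, exemption $31,000 → ($158,000 − $31,000) × 2.35% × 207/365 = $1,692.5795
Total = $2,733.4041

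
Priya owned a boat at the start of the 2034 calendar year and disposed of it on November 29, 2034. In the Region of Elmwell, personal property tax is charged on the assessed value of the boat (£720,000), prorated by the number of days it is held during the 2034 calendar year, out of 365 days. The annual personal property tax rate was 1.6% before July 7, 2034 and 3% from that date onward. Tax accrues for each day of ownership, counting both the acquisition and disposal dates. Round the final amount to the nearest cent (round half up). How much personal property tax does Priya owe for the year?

January 1 – July 6, 2034: 187 days at 1.6% → £720,000 × 1.6% × 187/365 = £5,902.0274
July 7 – November 29, 2034: 146 days at 3% → £720,000 × 3% × 146/365 = £8,640.0000
Total = £14,542.0274

£14,542.03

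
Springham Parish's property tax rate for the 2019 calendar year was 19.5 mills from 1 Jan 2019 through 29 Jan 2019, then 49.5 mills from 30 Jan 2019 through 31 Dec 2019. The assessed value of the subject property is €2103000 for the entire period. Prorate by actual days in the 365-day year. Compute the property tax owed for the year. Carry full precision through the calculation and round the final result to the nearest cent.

1 Jan – 29 Jan 2019: 29 days at 19.5 mills → €2103000 × 1.95% × 29/365 = €3258.2096
30 Jan – 31 Dec 2019: 336 days at 49.5 mills → €2103000 × 4.95% × 336/365 = €95827.6603
Total = €99085.8699

€99085.87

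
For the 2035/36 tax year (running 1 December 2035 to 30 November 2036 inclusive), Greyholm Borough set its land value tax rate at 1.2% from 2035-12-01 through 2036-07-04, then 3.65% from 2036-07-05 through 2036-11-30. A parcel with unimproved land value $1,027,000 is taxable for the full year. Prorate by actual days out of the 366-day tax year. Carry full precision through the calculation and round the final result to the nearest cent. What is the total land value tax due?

2035-12-01 to 2036-07-04: 217 days at 1.2% → $1,027,000 × 1.2% × 217/366 = $7,306.8525
2036-07-05 to 2036-11-30: 149 days at 3.65% → $1,027,000 × 3.65% × 149/366 = $15,260.4904
Total = $22,567.3429

$22,567.34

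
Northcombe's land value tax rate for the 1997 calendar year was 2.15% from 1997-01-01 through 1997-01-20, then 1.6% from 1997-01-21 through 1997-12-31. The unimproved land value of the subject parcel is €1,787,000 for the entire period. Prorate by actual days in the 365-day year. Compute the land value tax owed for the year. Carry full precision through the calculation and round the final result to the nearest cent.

1997-01-01 to 1997-01-20: 20 days at 2.15% → €1,787,000 × 2.15% × 20/365 = €2,105.2329
1997-01-21 to 1997-12-31: 345 days at 1.6% → €1,787,000 × 1.6% × 345/365 = €27,025.3151
Total = €29,130.5479

€29,130.55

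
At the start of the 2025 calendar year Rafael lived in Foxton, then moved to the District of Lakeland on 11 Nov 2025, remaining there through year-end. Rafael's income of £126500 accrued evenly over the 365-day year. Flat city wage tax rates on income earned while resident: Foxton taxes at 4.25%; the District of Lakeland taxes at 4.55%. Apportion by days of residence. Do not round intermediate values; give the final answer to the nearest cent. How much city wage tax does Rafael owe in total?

£5429.28

Foxton, 1 Jan – 10 Nov 2025: 314 days → £126500 × 4.25% × 314/365 = £4625.0479
The District of Lakeland, 11 Nov – 31 Dec 2025: 51 days → £126500 × 4.55% × 51/365 = £804.2281
Total = £5429.2760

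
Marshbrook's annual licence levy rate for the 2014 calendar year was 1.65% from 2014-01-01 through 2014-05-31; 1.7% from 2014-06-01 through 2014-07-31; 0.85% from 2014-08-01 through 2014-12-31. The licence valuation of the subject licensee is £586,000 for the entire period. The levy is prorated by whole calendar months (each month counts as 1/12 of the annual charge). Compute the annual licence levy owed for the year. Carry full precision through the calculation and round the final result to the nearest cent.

£7,764.50

2014-01-01 to 2014-05-31: 5 months at 1.65% → £586,000 × 1.65% × 5/12 = £4,028.7500
2014-06-01 to 2014-07-31: 2 months at 1.7% → £586,000 × 1.7% × 2/12 = £1,660.3333
2014-08-01 to 2014-12-31: 5 months at 0.85% → £586,000 × 0.85% × 5/12 = £2,075.4167
Total = £7,764.5000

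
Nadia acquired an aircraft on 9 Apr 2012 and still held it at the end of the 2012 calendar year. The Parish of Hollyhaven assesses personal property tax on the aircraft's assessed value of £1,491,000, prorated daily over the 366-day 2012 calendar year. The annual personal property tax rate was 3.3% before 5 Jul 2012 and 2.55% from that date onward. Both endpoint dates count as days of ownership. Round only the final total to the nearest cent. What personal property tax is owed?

9 Apr – 4 Jul 2012: 87 days at 3.3% → £1,491,000 × 3.3% × 87/366 = £11,695.7951
5 Jul – 31 Dec 2012: 180 days at 2.55% → £1,491,000 × 2.55% × 180/366 = £18,698.6066
Total = £30,394.4016

£30,394.40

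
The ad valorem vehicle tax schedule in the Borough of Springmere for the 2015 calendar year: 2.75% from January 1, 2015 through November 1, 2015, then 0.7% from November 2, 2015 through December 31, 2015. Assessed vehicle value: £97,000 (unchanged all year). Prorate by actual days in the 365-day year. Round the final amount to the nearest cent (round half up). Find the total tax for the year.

January 1 – November 1, 2015: 305 days at 2.75% → £97,000 × 2.75% × 305/365 = £2,229.0068
November 2 – December 31, 2015: 60 days at 0.7% → £97,000 × 0.7% × 60/365 = £111.6164
Total = £2,340.6233

£2,340.62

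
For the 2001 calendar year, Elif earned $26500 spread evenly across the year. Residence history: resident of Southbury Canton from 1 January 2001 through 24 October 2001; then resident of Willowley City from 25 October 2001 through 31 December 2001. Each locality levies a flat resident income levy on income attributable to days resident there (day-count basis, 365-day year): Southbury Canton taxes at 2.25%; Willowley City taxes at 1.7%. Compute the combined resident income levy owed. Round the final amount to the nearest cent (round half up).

$569.10

Southbury Canton, 1 January – 24 October 2001: 297 days → $26500 × 2.25% × 297/365 = $485.1678
Willowley City, 25 October – 31 December 2001: 68 days → $26500 × 1.7% × 68/365 = $83.9288
Total = $569.0966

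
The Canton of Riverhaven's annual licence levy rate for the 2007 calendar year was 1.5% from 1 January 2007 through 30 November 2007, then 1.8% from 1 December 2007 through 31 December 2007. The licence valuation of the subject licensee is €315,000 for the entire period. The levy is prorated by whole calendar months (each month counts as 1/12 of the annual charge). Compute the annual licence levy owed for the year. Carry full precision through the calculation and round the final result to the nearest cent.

1 January – 30 November 2007: 11 months at 1.5% → €315,000 × 1.5% × 11/12 = €4,331.2500
1 December – 31 December 2007: 1 month at 1.8% → €315,000 × 1.8% × 1/12 = €472.5000
Total = €4,803.7500

€4,803.75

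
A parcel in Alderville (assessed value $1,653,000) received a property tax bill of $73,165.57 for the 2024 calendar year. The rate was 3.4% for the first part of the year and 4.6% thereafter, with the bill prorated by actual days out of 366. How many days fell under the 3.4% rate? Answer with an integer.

53 days

Let d = days at the first rate; then 366 − d days at the second rate.
$1,653,000 × [3.4%·d + 4.6%·(366−d)] / 366 = $73,165.57
Solving gives d = 53, so the new rate took effect on February 23, 2024.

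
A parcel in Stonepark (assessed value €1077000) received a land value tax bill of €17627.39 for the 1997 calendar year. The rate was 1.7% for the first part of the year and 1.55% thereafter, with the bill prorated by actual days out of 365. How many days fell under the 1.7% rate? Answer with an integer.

Let d = days at the first rate; then 365 − d days at the second rate.
€1077000 × [1.7%·d + 1.55%·(365−d)] / 365 = €17627.39
Solving gives d = 211, so the new rate took effect on 31 July 1997.

211 days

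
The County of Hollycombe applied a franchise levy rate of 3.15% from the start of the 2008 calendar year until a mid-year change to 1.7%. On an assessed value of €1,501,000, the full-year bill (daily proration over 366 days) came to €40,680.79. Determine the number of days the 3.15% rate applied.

255 days

Let d = days at the first rate; then 366 − d days at the second rate.
€1,501,000 × [3.15%·d + 1.7%·(366−d)] / 366 = €40,680.79
Solving gives d = 255, so the new rate took effect on 12 Sep 2008.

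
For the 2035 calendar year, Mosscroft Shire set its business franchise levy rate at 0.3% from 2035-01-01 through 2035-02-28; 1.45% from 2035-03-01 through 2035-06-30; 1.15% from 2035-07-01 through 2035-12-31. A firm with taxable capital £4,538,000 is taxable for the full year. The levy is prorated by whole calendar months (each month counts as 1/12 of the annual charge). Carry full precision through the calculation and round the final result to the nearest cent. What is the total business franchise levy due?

2035-01-01 to 2035-02-28: 2 months at 0.3% → £4,538,000 × 0.3% × 2/12 = £2,269.0000
2035-03-01 to 2035-06-30: 4 months at 1.45% → £4,538,000 × 1.45% × 4/12 = £21,933.6667
2035-07-01 to 2035-12-31: 6 months at 1.15% → £4,538,000 × 1.15% × 6/12 = £26,093.5000
Total = £50,296.1667

£50,296.17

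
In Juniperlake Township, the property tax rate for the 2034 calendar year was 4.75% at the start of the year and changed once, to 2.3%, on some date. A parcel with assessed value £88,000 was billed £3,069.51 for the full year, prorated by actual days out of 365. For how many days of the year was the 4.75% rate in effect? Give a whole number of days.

Let d = days at the first rate; then 365 − d days at the second rate.
£88,000 × [4.75%·d + 2.3%·(365−d)] / 365 = £3,069.51
Solving gives d = 177, so the new rate took effect on 27 Jun 2034.

177 days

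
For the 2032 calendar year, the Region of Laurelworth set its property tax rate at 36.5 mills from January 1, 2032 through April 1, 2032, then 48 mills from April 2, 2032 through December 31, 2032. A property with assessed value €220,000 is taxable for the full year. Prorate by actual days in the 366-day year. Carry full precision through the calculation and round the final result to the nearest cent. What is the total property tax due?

January 1 – April 1, 2032: 92 days at 36.5 mills → €220,000 × 3.65% × 92/366 = €2,018.4699
April 2 – December 31, 2032: 274 days at 48 mills → €220,000 × 4.8% × 274/366 = €7,905.5738
Total = €9,924.0437

€9,924.04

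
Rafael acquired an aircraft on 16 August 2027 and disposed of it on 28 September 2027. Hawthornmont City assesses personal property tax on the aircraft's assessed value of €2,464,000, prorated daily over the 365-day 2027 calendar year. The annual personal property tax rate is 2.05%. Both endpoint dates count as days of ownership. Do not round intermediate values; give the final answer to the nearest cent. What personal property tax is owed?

Days held (16 August – 28 September 2027): 44 out of 365
Tax = €2,464,000 × 2.05% × 44/365 = €6,089.1178

€6,089.12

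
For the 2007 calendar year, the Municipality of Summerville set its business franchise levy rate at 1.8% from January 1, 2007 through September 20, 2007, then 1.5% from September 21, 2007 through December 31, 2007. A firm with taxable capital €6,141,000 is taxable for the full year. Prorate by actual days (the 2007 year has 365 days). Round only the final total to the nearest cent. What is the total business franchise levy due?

January 1 – September 20, 2007: 263 days at 1.8% → €6,141,000 × 1.8% × 263/365 = €79,647.9288
September 21 – December 31, 2007: 102 days at 1.5% → €6,141,000 × 1.5% × 102/365 = €25,741.7260
Total = €105,389.6548

€105,389.65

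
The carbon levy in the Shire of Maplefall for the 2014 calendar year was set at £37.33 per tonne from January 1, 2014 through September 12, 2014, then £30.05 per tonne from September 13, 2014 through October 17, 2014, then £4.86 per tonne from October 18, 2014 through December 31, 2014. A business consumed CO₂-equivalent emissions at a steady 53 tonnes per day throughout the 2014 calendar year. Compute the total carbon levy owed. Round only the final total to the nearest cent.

£579,576.20

January 1 – September 12, 2014: 255 days × 53 tonnes/day = 13,515 tonnes at £37.33/tonne → £504,514.95
September 13 – October 17, 2014: 35 days × 53 tonnes/day = 1,855 tonnes at £30.05/tonne → £55,742.75
October 18 – December 31, 2014: 75 days × 53 tonnes/day = 3,975 tonnes at £4.86/tonne → £19,318.50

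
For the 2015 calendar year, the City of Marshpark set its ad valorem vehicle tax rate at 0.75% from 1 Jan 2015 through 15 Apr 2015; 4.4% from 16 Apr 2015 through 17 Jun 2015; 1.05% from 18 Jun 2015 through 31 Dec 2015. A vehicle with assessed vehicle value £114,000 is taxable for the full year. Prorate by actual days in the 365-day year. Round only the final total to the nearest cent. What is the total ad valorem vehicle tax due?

£1,757.79

1 Jan – 15 Apr 2015: 105 days at 0.75% → £114,000 × 0.75% × 105/365 = £245.9589
16 Apr – 17 Jun 2015: 63 days at 4.4% → £114,000 × 4.4% × 63/365 = £865.7753
18 Jun – 31 Dec 2015: 197 days at 1.05% → £114,000 × 1.05% × 197/365 = £646.0521
Total = £1,757.7863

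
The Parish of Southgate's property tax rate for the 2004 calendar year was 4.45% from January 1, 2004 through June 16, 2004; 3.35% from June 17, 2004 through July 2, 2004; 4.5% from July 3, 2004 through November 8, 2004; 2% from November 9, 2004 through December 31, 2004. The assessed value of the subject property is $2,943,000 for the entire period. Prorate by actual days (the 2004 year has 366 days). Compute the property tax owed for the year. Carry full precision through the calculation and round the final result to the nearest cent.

$119,625.71

January 1 – June 16, 2004: 168 days at 4.45% → $2,943,000 × 4.45% × 168/366 = $60,114.3934
June 17 – July 2, 2004: 16 days at 3.35% → $2,943,000 × 3.35% × 16/366 = $4,309.9672
July 3 – November 8, 2004: 129 days at 4.5% → $2,943,000 × 4.5% × 129/366 = $46,677.9098
November 9 – December 31, 2004: 53 days at 2% → $2,943,000 × 2% × 53/366 = $8,523.4426
Total = $119,625.7131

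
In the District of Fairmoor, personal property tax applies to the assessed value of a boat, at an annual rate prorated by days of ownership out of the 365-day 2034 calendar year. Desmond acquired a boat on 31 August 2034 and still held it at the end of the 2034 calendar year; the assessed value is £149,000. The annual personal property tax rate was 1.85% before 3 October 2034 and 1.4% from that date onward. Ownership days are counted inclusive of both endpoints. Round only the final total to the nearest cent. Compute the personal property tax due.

£763.57

31 August – 2 October 2034: 33 days at 1.85% → £149,000 × 1.85% × 33/365 = £249.2178
3 October – 31 December 2034: 90 days at 1.4% → £149,000 × 1.4% × 90/365 = £514.3562
Total = £763.5740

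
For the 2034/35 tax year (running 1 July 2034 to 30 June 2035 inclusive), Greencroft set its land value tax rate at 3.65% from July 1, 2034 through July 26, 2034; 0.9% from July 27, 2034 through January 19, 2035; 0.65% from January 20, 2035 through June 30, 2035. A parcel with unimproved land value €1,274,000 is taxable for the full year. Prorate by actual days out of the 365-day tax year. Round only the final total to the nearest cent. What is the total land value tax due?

€12,548.03

July 1 – July 26, 2034: 26 days at 3.65% → €1,274,000 × 3.65% × 26/365 = €3,312.4000
July 27, 2034 – January 19, 2035: 177 days at 0.9% → €1,274,000 × 0.9% × 177/365 = €5,560.2247
January 20 – June 30, 2035: 162 days at 0.65% → €1,274,000 × 0.65% × 162/365 = €3,675.4027
Total = €12,548.0274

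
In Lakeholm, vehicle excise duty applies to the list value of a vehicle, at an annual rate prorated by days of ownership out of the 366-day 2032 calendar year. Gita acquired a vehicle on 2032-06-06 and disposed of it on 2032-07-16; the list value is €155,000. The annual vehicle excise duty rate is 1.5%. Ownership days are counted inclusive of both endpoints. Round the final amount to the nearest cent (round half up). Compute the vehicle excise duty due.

€260.45

Days held (2032-06-06 to 2032-07-16): 41 out of 366
Tax = €155,000 × 1.5% × 41/366 = €260.4508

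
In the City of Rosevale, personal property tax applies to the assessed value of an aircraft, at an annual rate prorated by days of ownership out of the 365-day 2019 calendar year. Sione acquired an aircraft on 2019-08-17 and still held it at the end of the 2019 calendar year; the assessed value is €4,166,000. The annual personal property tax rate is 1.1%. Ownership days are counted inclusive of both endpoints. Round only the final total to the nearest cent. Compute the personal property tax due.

Days held (2019-08-17 to 2019-12-31): 137 out of 365
Tax = €4,166,000 × 1.1% × 137/365 = €17,200.4438

€17,200.44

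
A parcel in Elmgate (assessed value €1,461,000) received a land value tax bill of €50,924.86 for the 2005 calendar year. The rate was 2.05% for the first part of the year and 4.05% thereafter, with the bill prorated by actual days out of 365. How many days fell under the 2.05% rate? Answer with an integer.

Let d = days at the first rate; then 365 − d days at the second rate.
€1,461,000 × [2.05%·d + 4.05%·(365−d)] / 365 = €50,924.86
Solving gives d = 103, so the new rate took effect on 14 April 2005.

103 days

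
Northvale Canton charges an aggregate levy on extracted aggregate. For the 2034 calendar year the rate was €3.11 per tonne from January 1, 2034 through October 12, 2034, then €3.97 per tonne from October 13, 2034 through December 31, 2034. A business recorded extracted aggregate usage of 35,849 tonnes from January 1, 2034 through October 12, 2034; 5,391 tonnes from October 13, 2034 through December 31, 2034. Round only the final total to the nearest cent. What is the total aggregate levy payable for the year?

January 1 – October 12, 2034: 35,849 tonnes at €3.11/tonne → €111,490.39
October 13 – December 31, 2034: 5,391 tonnes at €3.97/tonne → €21,402.27

€132,892.66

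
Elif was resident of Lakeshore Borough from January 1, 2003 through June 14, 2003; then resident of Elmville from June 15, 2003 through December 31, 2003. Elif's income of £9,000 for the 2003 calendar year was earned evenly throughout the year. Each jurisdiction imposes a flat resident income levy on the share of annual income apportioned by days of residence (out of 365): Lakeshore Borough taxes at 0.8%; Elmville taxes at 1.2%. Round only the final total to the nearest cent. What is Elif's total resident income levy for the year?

Lakeshore Borough, January 1 – June 14, 2003: 165 days → £9,000 × 0.8% × 165/365 = £32.5479
Elmville, June 15 – December 31, 2003: 200 days → £9,000 × 1.2% × 200/365 = £59.1781
Total = £91.7260

£91.73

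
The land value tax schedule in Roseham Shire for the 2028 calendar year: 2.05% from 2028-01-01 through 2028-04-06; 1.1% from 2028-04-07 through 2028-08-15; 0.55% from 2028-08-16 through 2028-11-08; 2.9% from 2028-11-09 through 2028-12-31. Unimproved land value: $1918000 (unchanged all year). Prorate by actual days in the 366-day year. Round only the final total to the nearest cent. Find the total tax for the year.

2028-01-01 to 2028-04-06: 97 days at 2.05% → $1918000 × 2.05% × 97/366 = $10420.6093
2028-04-07 to 2028-08-15: 131 days at 1.1% → $1918000 × 1.1% × 131/366 = $7551.4699
2028-08-16 to 2028-11-08: 85 days at 0.55% → $1918000 × 0.55% × 85/366 = $2449.9044
2028-11-09 to 2028-12-31: 53 days at 2.9% → $1918000 × 2.9% × 53/366 = $8054.5519
Total = $28476.5355

$28476.54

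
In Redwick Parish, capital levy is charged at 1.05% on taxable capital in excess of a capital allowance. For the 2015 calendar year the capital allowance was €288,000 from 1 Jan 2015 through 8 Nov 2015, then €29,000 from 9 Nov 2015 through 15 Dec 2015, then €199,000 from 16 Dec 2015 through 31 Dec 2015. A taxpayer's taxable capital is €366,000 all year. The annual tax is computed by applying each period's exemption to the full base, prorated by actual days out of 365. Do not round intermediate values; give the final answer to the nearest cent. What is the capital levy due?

€1,135.64

1 Jan – 8 Nov 2015: 312 days, exemption €288,000 → (€366,000 − €288,000) × 1.05% × 312/365 = €700.0767
9 Nov – 15 Dec 2015: 37 days, exemption €29,000 → (€366,000 − €29,000) × 1.05% × 37/365 = €358.6973
16 Dec – 31 Dec 2015: 16 days, exemption €199,000 → (€366,000 − €199,000) × 1.05% × 16/365 = €76.8658
Total = €1,135.6397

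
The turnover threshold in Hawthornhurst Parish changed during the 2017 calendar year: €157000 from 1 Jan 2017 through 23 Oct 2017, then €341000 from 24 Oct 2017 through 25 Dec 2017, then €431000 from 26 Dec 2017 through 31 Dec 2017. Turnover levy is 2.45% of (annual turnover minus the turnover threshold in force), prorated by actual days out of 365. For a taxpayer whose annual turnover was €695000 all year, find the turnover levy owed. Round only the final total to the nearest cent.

1 Jan – 23 Oct 2017: 296 days, exemption €157000 → (€695000 − €157000) × 2.45% × 296/365 = €10689.2493
24 Oct – 25 Dec 2017: 63 days, exemption €341000 → (€695000 − €341000) × 2.45% × 63/365 = €1496.9836
26 Dec – 31 Dec 2017: 6 days, exemption €431000 → (€695000 − €431000) × 2.45% × 6/365 = €106.3233
Total = €12292.5562

€12292.56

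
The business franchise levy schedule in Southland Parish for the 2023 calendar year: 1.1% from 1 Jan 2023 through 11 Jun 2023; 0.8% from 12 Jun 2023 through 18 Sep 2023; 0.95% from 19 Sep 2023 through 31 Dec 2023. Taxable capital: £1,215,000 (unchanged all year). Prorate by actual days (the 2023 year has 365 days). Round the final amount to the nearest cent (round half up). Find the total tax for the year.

1 Jan – 11 Jun 2023: 162 days at 1.1% → £1,215,000 × 1.1% × 162/365 = £5,931.8630
12 Jun – 18 Sep 2023: 99 days at 0.8% → £1,215,000 × 0.8% × 99/365 = £2,636.3836
19 Sep – 31 Dec 2023: 104 days at 0.95% → £1,215,000 × 0.95% × 104/365 = £3,288.8219
Total = £11,857.0685

£11,857.07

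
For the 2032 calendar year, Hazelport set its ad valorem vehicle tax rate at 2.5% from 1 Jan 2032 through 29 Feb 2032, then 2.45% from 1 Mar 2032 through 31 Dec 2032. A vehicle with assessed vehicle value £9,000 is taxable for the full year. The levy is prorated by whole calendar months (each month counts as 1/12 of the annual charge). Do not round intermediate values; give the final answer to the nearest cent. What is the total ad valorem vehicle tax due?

£221.25

1 Jan – 29 Feb 2032: 2 months at 2.5% → £9,000 × 2.5% × 2/12 = £37.5000
1 Mar – 31 Dec 2032: 10 months at 2.45% → £9,000 × 2.45% × 10/12 = £183.7500
Total = £221.2500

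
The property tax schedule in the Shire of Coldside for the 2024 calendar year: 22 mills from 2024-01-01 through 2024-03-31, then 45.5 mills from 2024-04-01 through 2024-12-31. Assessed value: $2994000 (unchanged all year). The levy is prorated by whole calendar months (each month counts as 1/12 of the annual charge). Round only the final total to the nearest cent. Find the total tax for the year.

2024-01-01 to 2024-03-31: 3 months at 22 mills → $2994000 × 2.2% × 3/12 = $16467.0000
2024-04-01 to 2024-12-31: 9 months at 45.5 mills → $2994000 × 4.55% × 9/12 = $102170.2500
Total = $118637.2500

$118637.25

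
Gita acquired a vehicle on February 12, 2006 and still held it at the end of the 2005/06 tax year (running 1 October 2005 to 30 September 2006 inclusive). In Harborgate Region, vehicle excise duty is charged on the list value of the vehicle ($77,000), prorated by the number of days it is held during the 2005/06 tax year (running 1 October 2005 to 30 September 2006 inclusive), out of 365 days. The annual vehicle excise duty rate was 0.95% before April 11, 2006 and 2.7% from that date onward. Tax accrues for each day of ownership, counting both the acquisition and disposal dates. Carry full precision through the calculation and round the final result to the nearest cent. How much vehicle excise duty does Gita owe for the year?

$1,101.63

February 12 – April 10, 2006: 58 days at 0.95% → $77,000 × 0.95% × 58/365 = $116.2384
April 11 – September 30, 2006: 173 days at 2.7% → $77,000 × 2.7% × 173/365 = $985.3890
Total = $1,101.6274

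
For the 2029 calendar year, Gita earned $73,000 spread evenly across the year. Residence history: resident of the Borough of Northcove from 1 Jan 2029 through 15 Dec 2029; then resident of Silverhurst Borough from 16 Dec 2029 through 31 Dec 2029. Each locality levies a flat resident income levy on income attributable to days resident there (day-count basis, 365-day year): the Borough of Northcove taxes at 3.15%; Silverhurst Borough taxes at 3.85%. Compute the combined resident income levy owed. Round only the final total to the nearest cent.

The Borough of Northcove, 1 Jan – 15 Dec 2029: 349 days → $73,000 × 3.15% × 349/365 = $2,198.7000
Silverhurst Borough, 16 Dec – 31 Dec 2029: 16 days → $73,000 × 3.85% × 16/365 = $123.2000
Total = $2,321.9000

$2,321.90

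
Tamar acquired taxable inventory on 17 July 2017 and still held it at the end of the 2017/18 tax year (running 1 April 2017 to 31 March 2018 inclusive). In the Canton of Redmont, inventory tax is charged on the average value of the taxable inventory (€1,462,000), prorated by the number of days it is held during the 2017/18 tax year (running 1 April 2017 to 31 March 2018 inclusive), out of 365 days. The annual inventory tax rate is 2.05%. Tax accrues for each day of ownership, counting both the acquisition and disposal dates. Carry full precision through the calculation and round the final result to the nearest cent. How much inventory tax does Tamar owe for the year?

Days held (17 July 2017 – 31 March 2018): 258 out of 365
Tax = €1,462,000 × 2.05% × 258/365 = €21,184.9808

€21,184.98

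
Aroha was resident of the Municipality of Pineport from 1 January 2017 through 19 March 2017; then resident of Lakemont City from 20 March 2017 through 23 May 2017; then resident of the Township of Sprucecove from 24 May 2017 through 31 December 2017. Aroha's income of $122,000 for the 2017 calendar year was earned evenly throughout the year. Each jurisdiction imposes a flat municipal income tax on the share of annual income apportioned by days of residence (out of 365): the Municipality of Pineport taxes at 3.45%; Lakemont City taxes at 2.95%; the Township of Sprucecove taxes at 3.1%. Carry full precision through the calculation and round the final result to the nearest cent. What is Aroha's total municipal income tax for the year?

The Municipality of Pineport, 1 January – 19 March 2017: 78 days → $122,000 × 3.45% × 78/365 = $899.4575
Lakemont City, 20 March – 23 May 2017: 65 days → $122,000 × 2.95% × 65/365 = $640.9178
The Township of Sprucecove, 24 May – 31 December 2017: 222 days → $122,000 × 3.1% × 222/365 = $2,300.2849
Total = $3,840.6603

$3,840.66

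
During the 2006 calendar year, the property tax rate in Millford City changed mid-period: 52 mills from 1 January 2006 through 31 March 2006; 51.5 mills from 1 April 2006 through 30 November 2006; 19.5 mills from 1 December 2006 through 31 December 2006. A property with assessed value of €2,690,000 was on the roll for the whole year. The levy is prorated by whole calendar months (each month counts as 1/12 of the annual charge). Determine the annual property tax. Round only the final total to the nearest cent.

1 January – 31 March 2006: 3 months at 52 mills → €2,690,000 × 5.2% × 3/12 = €34,970.0000
1 April – 30 November 2006: 8 months at 51.5 mills → €2,690,000 × 5.15% × 8/12 = €92,356.6667
1 December – 31 December 2006: 1 month at 19.5 mills → €2,690,000 × 1.95% × 1/12 = €4,371.2500
Total = €131,697.9167

€131,697.92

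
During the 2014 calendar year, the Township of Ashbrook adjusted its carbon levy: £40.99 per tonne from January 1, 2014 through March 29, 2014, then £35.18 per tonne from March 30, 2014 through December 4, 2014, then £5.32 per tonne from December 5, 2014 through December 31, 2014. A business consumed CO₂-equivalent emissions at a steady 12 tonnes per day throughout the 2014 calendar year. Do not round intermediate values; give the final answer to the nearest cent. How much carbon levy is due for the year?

£150549.12

January 1 – March 29, 2014: 88 days × 12 tonnes/day = 1,056 tonnes at £40.99/tonne → £43285.44
March 30 – December 4, 2014: 250 days × 12 tonnes/day = 3,000 tonnes at £35.18/tonne → £105540.00
December 5 – December 31, 2014: 27 days × 12 tonnes/day = 324 tonnes at £5.32/tonne → £1723.68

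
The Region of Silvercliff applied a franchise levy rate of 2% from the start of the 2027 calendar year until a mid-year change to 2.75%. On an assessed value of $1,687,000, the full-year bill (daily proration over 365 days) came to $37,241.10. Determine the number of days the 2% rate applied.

264 days

Let d = days at the first rate; then 365 − d days at the second rate.
$1,687,000 × [2%·d + 2.75%·(365−d)] / 365 = $37,241.10
Solving gives d = 264, so the new rate took effect on September 22, 2027.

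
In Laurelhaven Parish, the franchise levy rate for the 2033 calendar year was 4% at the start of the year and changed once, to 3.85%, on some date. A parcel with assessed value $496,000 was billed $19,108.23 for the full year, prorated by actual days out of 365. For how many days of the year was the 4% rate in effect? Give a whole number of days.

Let d = days at the first rate; then 365 − d days at the second rate.
$496,000 × [4%·d + 3.85%·(365−d)] / 365 = $19,108.23
Solving gives d = 6, so the new rate took effect on 7 January 2033.

6 days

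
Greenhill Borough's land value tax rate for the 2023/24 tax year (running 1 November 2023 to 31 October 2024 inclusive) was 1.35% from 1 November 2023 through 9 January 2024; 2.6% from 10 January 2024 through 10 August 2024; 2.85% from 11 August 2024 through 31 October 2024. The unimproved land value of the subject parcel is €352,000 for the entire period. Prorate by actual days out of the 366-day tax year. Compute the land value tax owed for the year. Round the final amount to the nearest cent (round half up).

€8,507.63

1 November 2023 – 9 January 2024: 70 days at 1.35% → €352,000 × 1.35% × 70/366 = €908.8525
10 January – 10 August 2024: 214 days at 2.6% → €352,000 × 2.6% × 214/366 = €5,351.1694
11 August – 31 October 2024: 82 days at 2.85% → €352,000 × 2.85% × 82/366 = €2,247.6066
Total = €8,507.6284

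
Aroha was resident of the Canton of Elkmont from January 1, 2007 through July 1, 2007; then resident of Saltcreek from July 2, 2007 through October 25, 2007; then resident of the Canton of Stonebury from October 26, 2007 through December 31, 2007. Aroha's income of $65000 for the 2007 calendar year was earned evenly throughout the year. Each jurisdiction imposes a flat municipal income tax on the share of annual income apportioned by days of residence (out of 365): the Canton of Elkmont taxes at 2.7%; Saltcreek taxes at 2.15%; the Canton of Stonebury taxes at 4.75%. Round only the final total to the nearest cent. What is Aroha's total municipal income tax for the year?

$1885.98

The Canton of Elkmont, January 1 – July 1, 2007: 182 days → $65000 × 2.7% × 182/365 = $875.0959
Saltcreek, July 2 – October 25, 2007: 116 days → $65000 × 2.15% × 116/365 = $444.1370
The Canton of Stonebury, October 26 – December 31, 2007: 67 days → $65000 × 4.75% × 67/365 = $566.7466
Total = $1885.9795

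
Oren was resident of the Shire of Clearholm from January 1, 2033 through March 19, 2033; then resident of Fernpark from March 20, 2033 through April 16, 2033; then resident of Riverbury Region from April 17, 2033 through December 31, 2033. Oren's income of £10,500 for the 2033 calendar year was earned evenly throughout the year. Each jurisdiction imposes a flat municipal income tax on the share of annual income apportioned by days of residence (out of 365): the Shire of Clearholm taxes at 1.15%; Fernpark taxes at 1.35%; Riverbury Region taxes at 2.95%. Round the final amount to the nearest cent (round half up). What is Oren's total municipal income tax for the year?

The Shire of Clearholm, January 1 – March 19, 2033: 78 days → £10,500 × 1.15% × 78/365 = £25.8041
Fernpark, March 20 – April 16, 2033: 28 days → £10,500 × 1.35% × 28/365 = £10.8740
Riverbury Region, April 17 – December 31, 2033: 259 days → £10,500 × 2.95% × 259/365 = £219.7952
Total = £256.4733

£256.47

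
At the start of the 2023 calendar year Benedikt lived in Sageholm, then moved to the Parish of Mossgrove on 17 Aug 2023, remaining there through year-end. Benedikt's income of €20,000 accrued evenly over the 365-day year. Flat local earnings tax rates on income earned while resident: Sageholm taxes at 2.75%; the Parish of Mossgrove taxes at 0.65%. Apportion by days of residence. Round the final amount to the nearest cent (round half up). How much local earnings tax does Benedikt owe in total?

Sageholm, 1 Jan – 16 Aug 2023: 228 days → €20,000 × 2.75% × 228/365 = €343.5616
The Parish of Mossgrove, 17 Aug – 31 Dec 2023: 137 days → €20,000 × 0.65% × 137/365 = €48.7945
Total = €392.3562

€392.36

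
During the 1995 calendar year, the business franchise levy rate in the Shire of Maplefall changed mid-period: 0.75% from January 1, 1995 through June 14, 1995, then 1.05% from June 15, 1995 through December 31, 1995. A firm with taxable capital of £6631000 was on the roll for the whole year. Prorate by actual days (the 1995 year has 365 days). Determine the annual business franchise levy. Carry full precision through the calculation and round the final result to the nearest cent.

£60632.77

January 1 – June 14, 1995: 165 days at 0.75% → £6631000 × 0.75% × 165/365 = £22481.8151
June 15 – December 31, 1995: 200 days at 1.05% → £6631000 × 1.05% × 200/365 = £38150.9589
Total = £60632.7740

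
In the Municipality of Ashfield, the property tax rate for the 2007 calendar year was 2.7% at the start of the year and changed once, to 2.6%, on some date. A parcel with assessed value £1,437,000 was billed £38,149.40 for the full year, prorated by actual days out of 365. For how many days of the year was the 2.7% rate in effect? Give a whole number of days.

200 days

Let d = days at the first rate; then 365 − d days at the second rate.
£1,437,000 × [2.7%·d + 2.6%·(365−d)] / 365 = £38,149.40
Solving gives d = 200, so the new rate took effect on 20 Jul 2007.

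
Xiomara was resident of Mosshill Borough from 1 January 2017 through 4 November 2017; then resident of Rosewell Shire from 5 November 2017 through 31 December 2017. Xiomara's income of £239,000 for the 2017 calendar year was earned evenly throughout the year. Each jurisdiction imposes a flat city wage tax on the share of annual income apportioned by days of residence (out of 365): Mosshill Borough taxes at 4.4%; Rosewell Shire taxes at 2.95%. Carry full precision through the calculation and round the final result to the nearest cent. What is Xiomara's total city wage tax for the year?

Mosshill Borough, 1 January – 4 November 2017: 308 days → £239,000 × 4.4% × 308/365 = £8,873.7753
Rosewell Shire, 5 November – 31 December 2017: 57 days → £239,000 × 2.95% × 57/365 = £1,101.0370
Total = £9,974.8123

£9,974.81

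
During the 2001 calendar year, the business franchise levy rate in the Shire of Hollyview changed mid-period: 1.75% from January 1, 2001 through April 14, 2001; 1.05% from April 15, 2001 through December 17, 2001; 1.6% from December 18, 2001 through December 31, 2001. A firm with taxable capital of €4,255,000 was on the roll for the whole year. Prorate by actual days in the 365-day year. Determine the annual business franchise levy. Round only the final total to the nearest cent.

€54,061.82

January 1 – April 14, 2001: 104 days at 1.75% → €4,255,000 × 1.75% × 104/365 = €21,216.7123
April 15 – December 17, 2001: 247 days at 1.05% → €4,255,000 × 1.05% × 247/365 = €30,233.8151
December 18 – December 31, 2001: 14 days at 1.6% → €4,255,000 × 1.6% × 14/365 = €2,611.2877
Total = €54,061.8151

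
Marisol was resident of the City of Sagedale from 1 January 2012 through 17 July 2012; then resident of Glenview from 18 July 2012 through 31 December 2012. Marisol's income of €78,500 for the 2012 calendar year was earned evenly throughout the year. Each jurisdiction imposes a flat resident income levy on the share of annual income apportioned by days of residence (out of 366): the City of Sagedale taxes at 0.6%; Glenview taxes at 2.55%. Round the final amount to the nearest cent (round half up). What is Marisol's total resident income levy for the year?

The City of Sagedale, 1 January – 17 July 2012: 199 days → €78,500 × 0.6% × 199/366 = €256.0902
Glenview, 18 July – 31 December 2012: 167 days → €78,500 × 2.55% × 167/366 = €913.3668
Total = €1,169.4570

€1,169.46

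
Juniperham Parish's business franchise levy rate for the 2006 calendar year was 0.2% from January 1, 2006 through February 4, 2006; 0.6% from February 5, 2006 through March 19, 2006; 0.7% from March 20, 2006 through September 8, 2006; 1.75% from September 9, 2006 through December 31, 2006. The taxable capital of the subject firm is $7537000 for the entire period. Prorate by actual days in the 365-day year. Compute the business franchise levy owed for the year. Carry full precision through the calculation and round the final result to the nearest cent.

$72974.68

January 1 – February 4, 2006: 35 days at 0.2% → $7537000 × 0.2% × 35/365 = $1445.4521
February 5 – March 19, 2006: 43 days at 0.6% → $7537000 × 0.6% × 43/365 = $5327.5233
March 20 – September 8, 2006: 173 days at 0.7% → $7537000 × 0.7% × 173/365 = $25006.3205
September 9 – December 31, 2006: 114 days at 1.75% → $7537000 × 1.75% × 114/365 = $41195.3836
Total = $72974.6795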